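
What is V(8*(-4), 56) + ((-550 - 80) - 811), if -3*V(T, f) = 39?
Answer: -1454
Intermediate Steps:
V(T, f) = -13 (V(T, f) = -⅓*39 = -13)
V(8*(-4), 56) + ((-550 - 80) - 811) = -13 + ((-550 - 80) - 811) = -13 + (-630 - 811) = -13 - 1441 = -1454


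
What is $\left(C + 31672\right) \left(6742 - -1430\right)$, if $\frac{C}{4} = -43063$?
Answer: $-1148819760$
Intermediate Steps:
$C = -172252$ ($C = 4 \left(-43063\right) = -172252$)
$\left(C + 31672\right) \left(6742 - -1430\right) = \left(-172252 + 31672\right) \left(6742 - -1430\right) = - 140580 \left(6742 + 1430\right) = \left(-140580\right) 8172 = -1148819760$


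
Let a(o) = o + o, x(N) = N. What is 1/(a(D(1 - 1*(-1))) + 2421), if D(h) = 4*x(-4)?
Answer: 1/2389 ≈ 0.00041859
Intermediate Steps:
D(h) = -16 (D(h) = 4*(-4) = -16)
a(o) = 2*o
1/(a(D(1 - 1*(-1))) + 2421) = 1/(2*(-16) + 2421) = 1/(-32 + 2421) = 1/2389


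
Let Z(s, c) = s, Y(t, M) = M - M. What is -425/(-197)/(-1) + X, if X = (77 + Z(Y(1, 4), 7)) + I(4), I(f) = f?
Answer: 15532/197 ≈ 78.843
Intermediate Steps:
Y(t, M) = 0
X = 81 (X = (77 + 0) + 4 = 77 + 4 = 81)
-425/(-197)/(-1) + X = -425/(-197)/(-1) + 81 = -425*(-1/197)*(-1) + 81 = (425/197)*(-1) + 81 = -425/197 + 81 = 15532/197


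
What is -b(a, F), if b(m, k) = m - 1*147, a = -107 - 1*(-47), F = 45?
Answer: 207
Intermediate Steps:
a = -60 (a = -107 + 47 = -60)
b(m, k) = -147 + m (b(m, k) = m - 147 = -147 + m)
-b(a, F) = -(-147 - 60) = -1*(-207) = 207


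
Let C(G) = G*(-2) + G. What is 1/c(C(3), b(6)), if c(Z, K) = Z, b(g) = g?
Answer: -1/3 ≈ -0.33333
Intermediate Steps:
C(G) = -G (C(G) = -2*G + G = -G)
1/c(C(3), b(6)) = 1/(-1*3) = 1/(-3) = -1/3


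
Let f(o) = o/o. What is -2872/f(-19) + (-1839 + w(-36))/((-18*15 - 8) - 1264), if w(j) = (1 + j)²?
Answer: -2214005/771 ≈ -2871.6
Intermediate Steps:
f(o) = 1
-2872/f(-19) + (-1839 + w(-36))/((-18*15 - 8) - 1264) = -2872/1 + (-1839 + (1 - 36)²)/((-18*15 - 8) - 1264) = -2872*1 + (-1839 + (-35)²)/((-270 - 8) - 1264) = -2872 + (-1839 + 1225)/(-278 - 1264) = -2872 - 614/(-1542) = -2872 - 614*(-1/1542) = -2872 + 307/771 = -2214005/771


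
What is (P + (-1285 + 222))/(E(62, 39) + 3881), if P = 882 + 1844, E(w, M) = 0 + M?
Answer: 1663/3920 ≈ 0.42423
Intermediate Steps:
E(w, M) = M
P = 2726
(P + (-1285 + 222))/(E(62, 39) + 3881) = (2726 + (-1285 + 222))/(39 + 3881) = (2726 - 1063)/3920 = 1663*(1/3920) = 1663/3920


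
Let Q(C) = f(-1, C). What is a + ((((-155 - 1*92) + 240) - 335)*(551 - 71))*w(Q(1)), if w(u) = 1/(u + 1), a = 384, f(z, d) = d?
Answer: -81696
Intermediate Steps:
Q(C) = C
w(u) = 1/(1 + u)
a + ((((-155 - 1*92) + 240) - 335)*(551 - 71))*w(Q(1)) = 384 + ((((-155 - 1*92) + 240) - 335)*(551 - 71))/(1 + 1) = 384 + ((((-155 - 92) + 240) - 335)*480)/2 = 384 + (((-247 + 240) - 335)*480)*(1/2) = 384 + ((-7 - 335)*480)*(1/2) = 384 - 342*480*(1/2) = 384 - 164160*1/2 = 384 - 82080 = -81696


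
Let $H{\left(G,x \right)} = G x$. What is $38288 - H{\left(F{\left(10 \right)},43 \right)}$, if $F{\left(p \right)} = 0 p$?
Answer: $38288$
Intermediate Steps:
$F{\left(p \right)} = 0$
$38288 - H{\left(F{\left(10 \right)},43 \right)} = 38288 - 0 \cdot 43 = 38288 - 0 = 38288 + 0 = 38288$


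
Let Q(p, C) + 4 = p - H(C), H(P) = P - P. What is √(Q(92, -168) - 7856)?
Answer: 2*I*√1942 ≈ 88.136*I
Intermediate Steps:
H(P) = 0
Q(p, C) = -4 + p (Q(p, C) = -4 + (p - 1*0) = -4 + (p + 0) = -4 + p)
√(Q(92, -168) - 7856) = √((-4 + 92) - 7856) = √(88 - 7856) = √(-7768) = 2*I*√1942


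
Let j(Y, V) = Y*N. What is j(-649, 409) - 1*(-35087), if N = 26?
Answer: 18213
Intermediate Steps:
j(Y, V) = 26*Y (j(Y, V) = Y*26 = 26*Y)
j(-649, 409) - 1*(-35087) = 26*(-649) - 1*(-35087) = -16874 + 35087 = 18213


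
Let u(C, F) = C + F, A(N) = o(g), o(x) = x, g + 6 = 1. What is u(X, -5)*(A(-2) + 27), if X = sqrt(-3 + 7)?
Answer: -66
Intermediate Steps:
g = -5 (g = -6 + 1 = -5)
X = 2 (X = sqrt(4) = 2)
A(N) = -5
u(X, -5)*(A(-2) + 27) = (2 - 5)*(-5 + 27) = -3*22 = -66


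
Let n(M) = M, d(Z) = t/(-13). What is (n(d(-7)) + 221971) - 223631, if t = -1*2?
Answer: -21578/13 ≈ -1659.8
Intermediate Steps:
t = -2
d(Z) = 2/13 (d(Z) = -2/(-13) = -2*(-1/13) = 2/13)
(n(d(-7)) + 221971) - 223631 = (2/13 + 221971) - 223631 = 2885625/13 - 223631 = -21578/13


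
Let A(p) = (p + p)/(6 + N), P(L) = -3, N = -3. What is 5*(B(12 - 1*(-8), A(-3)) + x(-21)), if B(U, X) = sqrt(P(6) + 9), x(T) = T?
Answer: -105 + 5*sqrt(6) ≈ -92.753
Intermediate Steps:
A(p) = 2*p/3 (A(p) = (p + p)/(6 - 3) = (2*p)/3 = (2*p)*(1/3) = 2*p/3)
B(U, X) = sqrt(6) (B(U, X) = sqrt(-3 + 9) = sqrt(6))
5*(B(12 - 1*(-8), A(-3)) + x(-21)) = 5*(sqrt(6) - 21) = 5*(-21 + sqrt(6)) = -105 + 5*sqrt(6)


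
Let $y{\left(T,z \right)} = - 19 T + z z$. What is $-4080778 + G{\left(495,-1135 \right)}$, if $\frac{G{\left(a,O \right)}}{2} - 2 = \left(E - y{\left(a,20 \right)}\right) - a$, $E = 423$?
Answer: $-4062908$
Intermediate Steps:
$y{\left(T,z \right)} = z^{2} - 19 T$ ($y{\left(T,z \right)} = - 19 T + z^{2} = z^{2} - 19 T$)
$G{\left(a,O \right)} = 50 + 36 a$ ($G{\left(a,O \right)} = 4 + 2 \left(\left(423 - \left(20^{2} - 19 a\right)\right) - a\right) = 4 + 2 \left(\left(423 - \left(400 - 19 a\right)\right) - a\right) = 4 + 2 \left(\left(423 + \left(-400 + 19 a\right)\right) - a\right) = 4 + 2 \left(\left(23 + 19 a\right) - a\right) = 4 + 2 \left(23 + 18 a\right) = 4 + \left(46 + 36 a\right) = 50 + 36 a$)
$-4080778 + G{\left(495,-1135 \right)} = -4080778 + \left(50 + 36 \cdot 495\right) = -4080778 + \left(50 + 17820\right) = -4080778 + 17870 = -4062908$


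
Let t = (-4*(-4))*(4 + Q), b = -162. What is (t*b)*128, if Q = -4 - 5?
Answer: 1658880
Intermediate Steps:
Q = -9
t = -80 (t = (-4*(-4))*(4 - 9) = 16*(-5) = -80)
(t*b)*128 = -80*(-162)*128 = 12960*128 = 1658880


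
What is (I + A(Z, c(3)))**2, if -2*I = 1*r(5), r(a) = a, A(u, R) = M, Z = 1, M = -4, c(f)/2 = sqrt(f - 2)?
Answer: 169/4 ≈ 42.250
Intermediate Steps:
c(f) = 2*sqrt(-2 + f) (c(f) = 2*sqrt(f - 2) = 2*sqrt(-2 + f))
A(u, R) = -4
I = -5/2 ≈ -2.5000
(I + A(Z, c(3)))**2 = (-5/2 - 4)**2 = (-13/2)**2 = 169/4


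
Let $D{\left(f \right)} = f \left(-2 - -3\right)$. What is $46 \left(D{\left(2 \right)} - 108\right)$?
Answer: $-4876$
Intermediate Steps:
$D{\left(f \right)} = f$ ($D{\left(f \right)} = f \left(-2 + 3\right) = f 1 = f$)
$46 \left(D{\left(2 \right)} - 108\right) = 46 \left(2 - 108\right) = 46 \left(-106\right) = -4876$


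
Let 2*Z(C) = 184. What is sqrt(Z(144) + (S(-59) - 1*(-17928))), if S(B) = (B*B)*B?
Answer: 19*I*sqrt(519) ≈ 432.85*I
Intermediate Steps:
S(B) = B**3 (S(B) = B**2*B = B**3)
Z(C) = 92 (Z(C) = (1/2)*184 = 92)
sqrt(Z(144) + (S(-59) - 1*(-17928))) = sqrt(92 + ((-59)**3 - 1*(-17928))) = sqrt(92 + (-205379 + 17928)) = sqrt(92 - 187451) = sqrt(-187359) = 19*I*sqrt(519)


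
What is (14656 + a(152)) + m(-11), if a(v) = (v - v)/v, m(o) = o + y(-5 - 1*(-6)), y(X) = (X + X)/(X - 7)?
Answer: 43934/3 ≈ 14645.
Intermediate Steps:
y(X) = 2*X/(-7 + X) (y(X) = (2*X)/(-7 + X) = 2*X/(-7 + X))
m(o) = -1/3 + o (m(o) = o + 2*(-5 - 1*(-6))/(-7 + (-5 - 1*(-6))) = o + 2*(-5 + 6)/(-7 + (-5 + 6)) = o + 2*1/(-7 + 1) = o + 2*1/(-6) = o + 2*1*(-1/6) = o - 1/3 = -1/3 + o)
a(v) = 0 (a(v) = 0/v = 0)
(14656 + a(152)) + m(-11) = (14656 + 0) + (-1/3 - 11) = 14656 - 34/3 = 43934/3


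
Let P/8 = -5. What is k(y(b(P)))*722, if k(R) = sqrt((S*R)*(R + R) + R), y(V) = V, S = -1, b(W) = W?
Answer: 12996*I*sqrt(10) ≈ 41097.0*I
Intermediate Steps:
P = -40 (P = 8*(-5) = -40)
k(R) = sqrt(R - 2*R**2) (k(R) = sqrt((-R)*(R + R) + R) = sqrt((-R)*(2*R) + R) = sqrt(-2*R**2 + R) = sqrt(R - 2*R**2))
k(y(b(P)))*722 = sqrt(-40*(1 - 2*(-40)))*722 = sqrt(-40*(1 + 80))*722 = sqrt(-40*81)*722 = sqrt(-3240)*722 = (18*I*sqrt(10))*722 = 12996*I*sqrt(10)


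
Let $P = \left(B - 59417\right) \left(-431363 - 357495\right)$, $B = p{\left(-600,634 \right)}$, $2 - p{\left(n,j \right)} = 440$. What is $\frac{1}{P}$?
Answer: $\frac{1}{47217095590} \approx 2.1179 \cdot 10^{-11}$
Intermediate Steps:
$p{\left(n,j \right)} = -438$ ($p{\left(n,j \right)} = 2 - 440 = -438$)
$B = -438$
$P = 47217095590$ ($P = \left(-438 - 59417\right) \left(-431363 - 357495\right) = \left(-59855\right) \left(-788858\right) = 47217095590$)
$\frac{1}{P} = \frac{1}{47217095590}$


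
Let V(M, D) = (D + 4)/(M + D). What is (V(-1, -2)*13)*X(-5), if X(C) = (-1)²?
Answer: -26/3 ≈ -8.6667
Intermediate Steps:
X(C) = 1
V(M, D) = (4 + D)/(D + M)
(V(-1, -2)*13)*X(-5) = (((4 - 2)/(-2 - 1))*13)*1 = ((2/(-3))*13)*1 = (-⅓*2*13)*1 = -⅔*13*1 = -26/3*1 = -26/3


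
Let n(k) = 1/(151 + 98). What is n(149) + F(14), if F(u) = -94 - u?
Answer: -26891/249 ≈ -108.00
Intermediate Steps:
n(k) = 1/249
n(149) + F(14) = 1/249 + (-94 - 1*14) = 1/249 + (-94 - 14) = 1/249 - 108 = -26891/249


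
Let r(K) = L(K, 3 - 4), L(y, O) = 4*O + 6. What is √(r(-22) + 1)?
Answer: √3 ≈ 1.7320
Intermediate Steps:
L(y, O) = 6 + 4*O
r(K) = 2 (r(K) = 6 + 4*(3 - 4) = 6 + 4*(-1) = 6 - 4 = 2)
√(r(-22) + 1) = √(2 + 1) = √3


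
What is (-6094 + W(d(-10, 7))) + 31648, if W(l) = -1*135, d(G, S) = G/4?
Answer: 25419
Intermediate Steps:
d(G, S) = G/4 (d(G, S) = G*(¼) = G/4)
W(l) = -135
(-6094 + W(d(-10, 7))) + 31648 = (-6094 - 135) + 31648 = -6229 + 31648 = 25419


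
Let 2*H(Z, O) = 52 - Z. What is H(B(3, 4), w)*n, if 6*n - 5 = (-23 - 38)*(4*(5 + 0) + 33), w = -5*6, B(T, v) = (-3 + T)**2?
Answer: -13988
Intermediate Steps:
w = -30
H(Z, O) = 26 - Z/2 (H(Z, O) = (52 - Z)/2 = 26 - Z/2)
n = -538 (n = 5/6 + ((-23 - 38)*(4*(5 + 0) + 33))/6 = 5/6 + (-61*(4*5 + 33))/6 = 5/6 + (-61*(20 + 33))/6 = 5/6 + (-61*53)/6 = 5/6 + (1/6)*(-3233) = 5/6 - 3233/6 = -538)
H(B(3, 4), w)*n = (26 - (-3 + 3)**2/2)*(-538) = (26 - 1/2*0**2)*(-538) = (26 - 1/2*0)*(-538) = (26 + 0)*(-538) = 26*(-538) = -13988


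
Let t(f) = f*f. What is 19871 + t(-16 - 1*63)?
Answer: 26112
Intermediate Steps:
t(f) = f²
19871 + t(-16 - 1*63) = 19871 + (-16 - 1*63)² = 19871 + (-16 - 63)² = 19871 + (-79)² = 19871 + 6241 = 26112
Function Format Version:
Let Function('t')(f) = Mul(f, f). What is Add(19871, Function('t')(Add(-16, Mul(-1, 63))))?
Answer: 26112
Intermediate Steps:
Function('t')(f) = Pow(f, 2)
Add(19871, Function('t')(Add(-16, Mul(-1, 63)))) = Add(19871, Pow(Add(-16, Mul(-1, 63)), 2)) = Add(19871, Pow(Add(-16, -63), 2)) = Add(19871, Pow(-79, 2)) = Add(19871, 6241) = 26112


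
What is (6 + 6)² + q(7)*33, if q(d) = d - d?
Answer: 144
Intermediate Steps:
q(d) = 0
(6 + 6)² + q(7)*33 = (6 + 6)² + 0*33 = 12² + 0 = 144 + 0 = 144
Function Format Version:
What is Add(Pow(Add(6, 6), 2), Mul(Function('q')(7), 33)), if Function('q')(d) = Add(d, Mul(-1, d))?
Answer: 144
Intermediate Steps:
Function('q')(d) = 0
Add(Pow(Add(6, 6), 2), Mul(Function('q')(7), 33)) = Add(Pow(Add(6, 6), 2), Mul(0, 33)) = Add(Pow(12, 2), 0) = Add(144, 0) = 144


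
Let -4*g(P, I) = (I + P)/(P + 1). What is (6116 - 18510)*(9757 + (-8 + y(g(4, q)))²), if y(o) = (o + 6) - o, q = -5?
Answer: -120977834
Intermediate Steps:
g(P, I) = -(I + P)/(4*(1 + P)) (g(P, I) = -(I + P)/(4*(P + 1)) = -(I + P)/(4*(1 + P)))
y(o) = 6 (y(o) = (6 + o) - o = 6)
(6116 - 18510)*(9757 + (-8 + y(g(4, q)))²) = (6116 - 18510)*(9757 + (-8 + 6)²) = -12394*(9757 + (-2)²) = -12394*(9757 + 4) = -12394*9761 = -120977834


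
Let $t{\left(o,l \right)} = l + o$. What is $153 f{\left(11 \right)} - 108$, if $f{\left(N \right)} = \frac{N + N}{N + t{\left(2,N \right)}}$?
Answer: $\frac{129}{4} \approx 32.25$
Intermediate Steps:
$f{\left(N \right)} = \frac{2 N}{2 + 2 N}$ ($f{\left(N \right)} = \frac{N + N}{N + \left(N + 2\right)} = \frac{2 N}{N + \left(2 + N\right)} = \frac{2 N}{2 + 2 N}$)
$153 f{\left(11 \right)} - 108 = 153 \frac{11}{1 + 11} - 108 = 153 \cdot \frac{11}{12} - 108 = \frac{561}{4} - 108 = \frac{129}{4}$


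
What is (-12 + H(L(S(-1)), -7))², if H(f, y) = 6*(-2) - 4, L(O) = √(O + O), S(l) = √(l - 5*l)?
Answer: 784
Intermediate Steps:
S(l) = 2*√(-l) (S(l) = √(-4*l) = 2*√(-l))
L(O) = √2*√O (L(O) = √(2*O) = √2*√O)
H(f, y) = -16 (H(f, y) = -12 - 4 = -16)
(-12 + H(L(S(-1)), -7))² = (-12 - 16)² = (-28)² = 784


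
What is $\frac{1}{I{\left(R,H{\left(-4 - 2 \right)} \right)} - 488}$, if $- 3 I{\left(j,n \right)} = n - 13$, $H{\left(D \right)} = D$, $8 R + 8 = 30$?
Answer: $- \frac{3}{1445} \approx -0.0020761$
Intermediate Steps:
$R = \frac{11}{4}$ ($R = -1 + \frac{1}{8} \cdot 30 = -1 + \frac{15}{4} = \frac{11}{4} \approx 2.75$)
$I{\left(j,n \right)} = \frac{13}{3} - \frac{n}{3}$ ($I{\left(j,n \right)} = - \frac{n - 13}{3} = - \frac{-13 + n}{3} = \frac{13}{3} - \frac{n}{3}$)
$\frac{1}{I{\left(R,H{\left(-4 - 2 \right)} \right)} - 488} = \frac{1}{\left(\frac{13}{3} - \frac{-4 - 2}{3}\right) - 488} = \frac{1}{\left(\frac{13}{3} - -2\right) - 488} = \frac{1}{\left(\frac{13}{3} + 2\right) - 488} = \frac{1}{\frac{19}{3} - 488} = \frac{1}{- \frac{1445}{3}} = - \frac{3}{1445}$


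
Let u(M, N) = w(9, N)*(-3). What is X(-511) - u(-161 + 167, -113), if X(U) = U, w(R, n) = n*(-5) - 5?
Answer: 1169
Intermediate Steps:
w(R, n) = -5 - 5*n (w(R, n) = -5*n - 5 = -5 - 5*n)
u(M, N) = 15 + 15*N (u(M, N) = (-5 - 5*N)*(-3) = 15 + 15*N)
X(-511) - u(-161 + 167, -113) = -511 - (15 + 15*(-113)) = -511 - (15 - 1695) = -511 - 1*(-1680) = -511 + 1680 = 1169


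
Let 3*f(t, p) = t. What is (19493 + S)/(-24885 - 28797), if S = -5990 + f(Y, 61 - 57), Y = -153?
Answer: -2242/8947 ≈ -0.25059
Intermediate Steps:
f(t, p) = t/3
S = -6041 (S = -5990 + (1/3)*(-153) = -5990 - 51 = -6041)
(19493 + S)/(-24885 - 28797) = (19493 - 6041)/(-24885 - 28797) = 13452/(-53682) = 13452*(-1/53682) = -2242/8947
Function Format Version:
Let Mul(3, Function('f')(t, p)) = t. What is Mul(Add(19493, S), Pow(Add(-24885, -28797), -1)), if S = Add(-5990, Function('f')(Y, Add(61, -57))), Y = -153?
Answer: Rational(-2242, 8947) ≈ -0.25059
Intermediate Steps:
Function('f')(t, p) = Mul(Rational(1, 3), t)
S = -6041 (S = Add(-5990, Mul(Rational(1, 3), -153)) = Add(-5990, -51) = -6041)
Mul(Add(19493, S), Pow(Add(-24885, -28797), -1)) = Mul(Add(19493, -6041), Pow(Add(-24885, -28797), -1)) = Mul(13452, Pow(-53682, -1)) = Mul(13452, Rational(-1, 53682)) = Rational(-2242, 8947)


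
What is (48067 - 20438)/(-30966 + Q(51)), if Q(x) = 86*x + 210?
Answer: -27629/26370 ≈ -1.0477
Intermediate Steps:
Q(x) = 210 + 86*x
(48067 - 20438)/(-30966 + Q(51)) = (48067 - 20438)/(-30966 + (210 + 86*51)) = 27629/(-30966 + (210 + 4386)) = 27629/(-30966 + 4596) = 27629/(-26370) = 27629*(-1/26370) = -27629/26370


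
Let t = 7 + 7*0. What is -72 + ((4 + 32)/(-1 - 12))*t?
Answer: -1188/13 ≈ -91.385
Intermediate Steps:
t = 7 (t = 7 + 0 = 7)
-72 + ((4 + 32)/(-1 - 12))*t = -72 + ((4 + 32)/(-1 - 12))*7 = -72 + (36/(-13))*7 = -72 + (36*(-1/13))*7 = -72 - 36/13*7 = -72 - 252/13 = -1188/13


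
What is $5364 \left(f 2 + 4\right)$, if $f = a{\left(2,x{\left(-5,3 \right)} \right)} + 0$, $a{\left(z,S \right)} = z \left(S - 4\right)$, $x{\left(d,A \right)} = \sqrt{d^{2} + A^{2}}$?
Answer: $-64368 + 21456 \sqrt{34} \approx 60741.0$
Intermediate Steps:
$x{\left(d,A \right)} = \sqrt{A^{2} + d^{2}}$
$a{\left(z,S \right)} = z \left(-4 + S\right)$
$f = -8 + 2 \sqrt{34}$ ($f = 2 \left(-4 + \sqrt{3^{2} + \left(-5\right)^{2}}\right) + 0 = 2 \left(-4 + \sqrt{9 + 25}\right) + 0 = 2 \left(-4 + \sqrt{34}\right) + 0 = \left(-8 + 2 \sqrt{34}\right) + 0 = -8 + 2 \sqrt{34} \approx 3.6619$)
$5364 \left(f 2 + 4\right) = 5364 \left(\left(-8 + 2 \sqrt{34}\right) 2 + 4\right) = 5364 \left(\left(-16 + 4 \sqrt{34}\right) + 4\right) = 5364 \left(-12 + 4 \sqrt{34}\right) = -64368 + 21456 \sqrt{34}$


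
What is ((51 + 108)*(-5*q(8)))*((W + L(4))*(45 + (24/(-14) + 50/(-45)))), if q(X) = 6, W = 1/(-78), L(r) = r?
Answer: -218976655/273 ≈ -8.0211e+5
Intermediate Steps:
W = -1/78 ≈ -0.012821
((51 + 108)*(-5*q(8)))*((W + L(4))*(45 + (24/(-14) + 50/(-45)))) = ((51 + 108)*(-5*6))*((-1/78 + 4)*(45 + (24/(-14) + 50/(-45)))) = (159*(-30))*(311*(45 + (24*(-1/14) + 50*(-1/45)))/78) = -247245*(45 + (-12/7 - 10/9))/13 = -247245*(45 - 178/63)/13 = -247245*2657/(13*63) = -4770*826327/4914 = -218976655/273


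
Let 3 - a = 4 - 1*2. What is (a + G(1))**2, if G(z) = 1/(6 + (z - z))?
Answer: 49/36 ≈ 1.3611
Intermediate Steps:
a = 1 (a = 3 - (4 - 1*2) = 3 - (4 - 2) = 3 - 1*2 = 3 - 2 = 1)
G(z) = 1/6 (G(z) = 1/(6 + 0) = 1/6)
(a + G(1))**2 = (1 + 1/6)**2 = (7/6)**2 = 49/36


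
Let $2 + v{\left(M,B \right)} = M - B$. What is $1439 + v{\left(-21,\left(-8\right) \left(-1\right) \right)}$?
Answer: $1408$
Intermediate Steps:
$v{\left(M,B \right)} = -2 + M - B$ ($v{\left(M,B \right)} = -2 - \left(B - M\right) = -2 + M - B$)
$1439 + v{\left(-21,\left(-8\right) \left(-1\right) \right)} = 1439 - \left(23 + 8\right) = 1439 - 31 = 1408$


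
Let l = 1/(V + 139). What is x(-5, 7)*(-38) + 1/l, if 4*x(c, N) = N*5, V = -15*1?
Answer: -417/2 ≈ -208.50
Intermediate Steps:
V = -15
x(c, N) = 5*N/4 (x(c, N) = (N*5)/4 = (5*N)/4 = 5*N/4)
l = 1/124 (l = 1/(-15 + 139) = 1/124 ≈ 0.0080645)
x(-5, 7)*(-38) + 1/l = ((5/4)*7)*(-38) + 1/(1/124) = (35/4)*(-38) + 124 = -665/2 + 124 = -417/2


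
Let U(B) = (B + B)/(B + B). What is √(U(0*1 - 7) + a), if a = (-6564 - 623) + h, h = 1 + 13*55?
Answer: I*√6470 ≈ 80.436*I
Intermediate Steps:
U(B) = 1 (U(B) = (2*B)/((2*B)) = (2*B)*(1/(2*B)) = 1)
h = 716 (h = 1 + 715 = 716)
a = -6471 (a = (-6564 - 623) + 716 = -7187 + 716 = -6471)
√(U(0*1 - 7) + a) = √(1 - 6471) = √(-6470) = I*√6470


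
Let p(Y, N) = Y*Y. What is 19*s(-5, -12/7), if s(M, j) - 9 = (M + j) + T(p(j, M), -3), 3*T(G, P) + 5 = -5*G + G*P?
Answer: -20159/147 ≈ -137.14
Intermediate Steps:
p(Y, N) = Y²
T(G, P) = -5/3 - 5*G/3 + G*P/3 (T(G, P) = -5/3 + (-5*G + G*P)/3 = -5/3 + (-5*G/3 + G*P/3) = -5/3 - 5*G/3 + G*P/3)
s(M, j) = 22/3 + M + j - 8*j²/3 (s(M, j) = 9 + ((M + j) + (-5/3 - 5*j²/3 + (⅓)*j²*(-3))) = 9 + ((M + j) + (-5/3 - 5*j²/3 - j²)) = 9 + ((M + j) + (-5/3 - 8*j²/3)) = 9 + (-5/3 + M + j - 8*j²/3) = 22/3 + M + j - 8*j²/3)
19*s(-5, -12/7) = 19*(22/3 - 5 - 12/7 - 8*(-12/7)²/3) = 19*(22/3 - 5 - 12/7 - 8/3*144/49) = 19*(22/3 - 5 - 12/7 - 384/49) = 19*(-1061/147) = -20159/147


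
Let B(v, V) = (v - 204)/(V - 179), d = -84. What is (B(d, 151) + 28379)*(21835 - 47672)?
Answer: -733493975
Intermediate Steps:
B(v, V) = (-204 + v)/(-179 + V)
(B(d, 151) + 28379)*(21835 - 47672) = ((-204 - 84)/(-179 + 151) + 28379)*(21835 - 47672) = (-288/(-28) + 28379)*(-25837) = (-1/28*(-288) + 28379)*(-25837) = (72/7 + 28379)*(-25837) = (198725/7)*(-25837) = -733493975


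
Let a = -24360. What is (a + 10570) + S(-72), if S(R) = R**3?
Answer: -387038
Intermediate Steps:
(a + 10570) + S(-72) = (-24360 + 10570) + (-72)**3 = -13790 - 373248 = -387038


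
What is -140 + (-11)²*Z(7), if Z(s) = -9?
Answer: -1229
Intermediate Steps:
-140 + (-11)²*Z(7) = -140 + (-11)²*(-9) = -140 + 121*(-9) = -140 - 1089 = -1229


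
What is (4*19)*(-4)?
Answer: -304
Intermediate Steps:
(4*19)*(-4) = 76*(-4) = -304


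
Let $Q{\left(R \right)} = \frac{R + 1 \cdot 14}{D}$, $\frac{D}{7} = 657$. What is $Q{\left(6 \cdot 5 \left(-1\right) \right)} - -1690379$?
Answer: $\frac{7774053005}{4599} \approx 1.6904 \cdot 10^{6}$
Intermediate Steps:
$D = 4599$ ($D = 7 \cdot 657 = 4599$)
$Q{\left(R \right)} = \frac{2}{657} + \frac{R}{4599}$ ($Q{\left(R \right)} = \frac{R + 1 \cdot 14}{4599} = \left(R + 14\right) \frac{1}{4599} = \left(14 + R\right) \frac{1}{4599} = \frac{2}{657} + \frac{R}{4599}$)
$Q{\left(6 \cdot 5 \left(-1\right) \right)} - -1690379 = \left(\frac{2}{657} + \frac{6 \cdot 5 \left(-1\right)}{4599}\right) - -1690379 = \left(\frac{2}{657} + \frac{30 \left(-1\right)}{4599}\right) + 1690379 = \left(\frac{2}{657} + \frac{1}{4599} \left(-30\right)\right) + 1690379 = \left(\frac{2}{657} - \frac{10}{1533}\right) + 1690379 = - \frac{16}{4599} + 1690379 = \frac{7774053005}{4599}$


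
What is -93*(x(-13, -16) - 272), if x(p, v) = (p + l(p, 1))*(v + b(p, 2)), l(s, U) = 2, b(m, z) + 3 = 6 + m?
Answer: -1302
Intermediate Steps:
b(m, z) = 3 + m (b(m, z) = -3 + (6 + m) = 3 + m)
x(p, v) = (2 + p)*(3 + p + v) (x(p, v) = (p + 2)*(v + (3 + p)) = (2 + p)*(3 + p + v))
-93*(x(-13, -16) - 272) = -93*((6 + (-13)² + 2*(-16) + 5*(-13) - 13*(-16)) - 272) = -93*((6 + 169 - 32 - 65 + 208) - 272) = -93*(286 - 272) = -93*14 = -1302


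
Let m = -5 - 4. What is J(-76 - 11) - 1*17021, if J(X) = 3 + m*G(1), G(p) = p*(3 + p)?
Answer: -17054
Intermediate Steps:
m = -9
J(X) = -33 (J(X) = 3 - 9*(3 + 1) = 3 - 9*4 = 3 - 36 = -33)
J(-76 - 11) - 1*17021 = -33 - 1*17021 = -33 - 17021 = -17054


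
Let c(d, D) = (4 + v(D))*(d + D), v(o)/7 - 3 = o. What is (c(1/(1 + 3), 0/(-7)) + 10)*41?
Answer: 2665/4 ≈ 666.25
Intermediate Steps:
v(o) = 21 + 7*o
c(d, D) = (25 + 7*D)*(D + d) (c(d, D) = (4 + (21 + 7*D))*(d + D) = (25 + 7*D)*(D + d))
(c(1/(1 + 3), 0/(-7)) + 10)*41 = ((7*(0/(-7))² + 25*(0/(-7)) + 25/(1 + 3) + 7*(0/(-7))/(1 + 3)) + 10)*41 = ((7*(0*(-⅐))² + 25*(0*(-⅐)) + 25/4 + 7*(0*(-⅐))/4) + 10)*41 = ((7*0² + 25*0 + 25*(¼) + 7*0*(¼)) + 10)*41 = ((7*0 + 0 + 25/4 + 0) + 10)*41 = ((0 + 0 + 25/4 + 0) + 10)*41 = (25/4 + 10)*41 = (65/4)*41 = 2665/4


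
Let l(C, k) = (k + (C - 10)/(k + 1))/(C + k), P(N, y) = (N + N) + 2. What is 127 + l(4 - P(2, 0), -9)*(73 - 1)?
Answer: 1937/11 ≈ 176.09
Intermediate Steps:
P(N, y) = 2 + 2*N (P(N, y) = 2*N + 2 = 2 + 2*N)
l(C, k) = (k + (-10 + C)/(1 + k))/(C + k)
127 + l(4 - P(2, 0), -9)*(73 - 1) = 127 + ((-10 + (4 - (2 + 2*2)) - 9 + (-9)²)/((4 - (2 + 2*2)) - 9 + (-9)² + (4 - (2 + 2*2))*(-9)))*(73 - 1) = 127 + ((-10 + (4 - (2 + 4)) - 9 + 81)/((4 - (2 + 4)) - 9 + 81 + (4 - (2 + 4))*(-9)))*72 = 127 + ((-10 + (4 - 1*6) - 9 + 81)/((4 - 1*6) - 9 + 81 + (4 - 1*6)*(-9)))*72 = 127 + ((-10 + (4 - 6) - 9 + 81)/((4 - 6) - 9 + 81 + (4 - 6)*(-9)))*72 = 127 + ((-10 - 2 - 9 + 81)/(-2 - 9 + 81 - 2*(-9)))*72 = 127 + (60/(-2 - 9 + 81 + 18))*72 = 127 + (60/88)*72 = 127 + ((1/88)*60)*72 = 127 + (15/22)*72 = 127 + 540/11 = 1937/11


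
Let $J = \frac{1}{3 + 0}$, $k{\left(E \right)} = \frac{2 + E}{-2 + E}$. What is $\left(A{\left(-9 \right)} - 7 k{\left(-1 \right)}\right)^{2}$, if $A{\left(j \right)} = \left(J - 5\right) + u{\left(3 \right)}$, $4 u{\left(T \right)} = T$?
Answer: $\frac{361}{144} \approx 2.5069$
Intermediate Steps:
$u{\left(T \right)} = \frac{T}{4}$
$k{\left(E \right)} = \frac{2 + E}{-2 + E}$
$J = \frac{1}{3} \approx 0.33333$
$A{\left(j \right)} = - \frac{47}{12}$ ($A{\left(j \right)} = \left(\frac{1}{3} - 5\right) + \frac{1}{4} \cdot 3 = - \frac{14}{3} + \frac{3}{4} = - \frac{47}{12}$)
$\left(A{\left(-9 \right)} - 7 k{\left(-1 \right)}\right)^{2} = \left(- \frac{47}{12} - 7 \frac{2 - 1}{-2 - 1}\right)^{2} = \left(- \frac{47}{12} - 7 \frac{1}{-3} \cdot 1\right)^{2} = \left(- \frac{47}{12} - 7 \left(\left(- \frac{1}{3}\right) 1\right)\right)^{2} = \left(- \frac{47}{12} - - \frac{7}{3}\right)^{2} = \left(- \frac{47}{12} + \frac{7}{3}\right)^{2} = \left(- \frac{19}{12}\right)^{2} = \frac{361}{144}$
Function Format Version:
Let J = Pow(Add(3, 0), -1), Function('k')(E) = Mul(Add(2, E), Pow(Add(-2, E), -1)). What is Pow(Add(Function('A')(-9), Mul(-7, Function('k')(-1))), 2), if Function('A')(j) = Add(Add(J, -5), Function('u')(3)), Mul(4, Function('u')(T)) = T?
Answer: Rational(361, 144) ≈ 2.5069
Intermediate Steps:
Function('u')(T) = Mul(Rational(1, 4), T)
Function('k')(E) = Mul(Pow(Add(-2, E), -1), Add(2, E))
J = Rational(1, 3) (J = Pow(3, -1) = Rational(1, 3) ≈ 0.33333)
Function('A')(j) = Rational(-47, 12) (Function('A')(j) = Add(Add(Rational(1, 3), -5), Mul(Rational(1, 4), 3)) = Add(Rational(-14, 3), Rational(3, 4)) = Rational(-47, 12))
Pow(Add(Function('A')(-9), Mul(-7, Function('k')(-1))), 2) = Pow(Add(Rational(-47, 12), Mul(-7, Mul(Pow(Add(-2, -1), -1), Add(2, -1)))), 2) = Pow(Add(Rational(-47, 12), Mul(-7, Mul(Pow(-3, -1), 1))), 2) = Pow(Add(Rational(-47, 12), Mul(-7, Mul(Rational(-1, 3), 1))), 2) = Pow(Add(Rational(-47, 12), Mul(-7, Rational(-1, 3))), 2) = Pow(Add(Rational(-47, 12), Rational(7, 3)), 2) = Pow(Rational(-19, 12), 2) = Rational(361, 144)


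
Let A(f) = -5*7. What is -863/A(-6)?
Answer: 863/35 ≈ 24.657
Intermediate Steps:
A(f) = -35
-863/A(-6) = -863/(-35) = -863*(-1/35) = 863/35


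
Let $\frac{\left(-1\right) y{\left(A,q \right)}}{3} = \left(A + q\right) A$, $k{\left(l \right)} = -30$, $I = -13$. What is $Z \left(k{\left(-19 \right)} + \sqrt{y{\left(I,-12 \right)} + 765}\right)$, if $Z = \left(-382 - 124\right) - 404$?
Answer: $27300 - 910 i \sqrt{210} \approx 27300.0 - 13187.0 i$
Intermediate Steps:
$y{\left(A,q \right)} = - 3 A \left(A + q\right)$ ($y{\left(A,q \right)} = - 3 \left(A + q\right) A = - 3 A \left(A + q\right)$)
$Z = -910$ ($Z = -506 - 404 = -910$)
$Z \left(k{\left(-19 \right)} + \sqrt{y{\left(I,-12 \right)} + 765}\right) = - 910 \left(-30 + \sqrt{\left(-3\right) \left(-13\right) \left(-13 - 12\right) + 765}\right) = - 910 \left(-30 + \sqrt{\left(-3\right) \left(-13\right) \left(-25\right) + 765}\right) = - 910 \left(-30 + \sqrt{-975 + 765}\right) = - 910 \left(-30 + \sqrt{-210}\right) = - 910 \left(-30 + i \sqrt{210}\right) = 27300 - 910 i \sqrt{210}$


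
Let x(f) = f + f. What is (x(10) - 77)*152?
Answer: -8664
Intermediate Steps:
x(f) = 2*f
(x(10) - 77)*152 = (2*10 - 77)*152 = (20 - 77)*152 = -57*152 = -8664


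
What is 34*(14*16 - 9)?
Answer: 7310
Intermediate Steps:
34*(14*16 - 9) = 34*(224 - 9) = 34*215 = 7310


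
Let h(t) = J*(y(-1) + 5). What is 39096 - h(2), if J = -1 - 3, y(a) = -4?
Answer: 39100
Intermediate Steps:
J = -4
h(t) = -4 (h(t) = -4*(-4 + 5) = -4*1 = -4)
39096 - h(2) = 39096 - 1*(-4) = 39096 + 4 = 39100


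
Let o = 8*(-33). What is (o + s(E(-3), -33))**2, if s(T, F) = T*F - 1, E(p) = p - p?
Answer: 70225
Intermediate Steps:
E(p) = 0
o = -264
s(T, F) = -1 + F*T (s(T, F) = F*T - 1 = -1 + F*T)
(o + s(E(-3), -33))**2 = (-264 + (-1 - 33*0))**2 = (-264 + (-1 + 0))**2 = (-264 - 1)**2 = (-265)**2 = 70225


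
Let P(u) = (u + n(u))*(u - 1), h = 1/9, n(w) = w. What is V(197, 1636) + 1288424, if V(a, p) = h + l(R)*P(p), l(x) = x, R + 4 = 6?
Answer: 107890777/9 ≈ 1.1988e+7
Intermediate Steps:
R = 2 (R = -4 + 6 = 2)
h = 1/9 ≈ 0.11111
P(u) = 2*u*(-1 + u) (P(u) = (u + u)*(u - 1) = (2*u)*(-1 + u) = 2*u*(-1 + u))
V(a, p) = 1/9 + 4*p*(-1 + p) (V(a, p) = 1/9 + 2*(2*p*(-1 + p)) = 1/9 + 4*p*(-1 + p))
V(197, 1636) + 1288424 = (1/9 - 4*1636 + 4*1636**2) + 1288424 = (1/9 - 6544 + 4*2676496) + 1288424 = (1/9 - 6544 + 10705984) + 1288424 = 96294961/9 + 1288424 = 107890777/9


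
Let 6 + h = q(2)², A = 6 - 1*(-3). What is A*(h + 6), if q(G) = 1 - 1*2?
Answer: 9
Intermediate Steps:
q(G) = -1 (q(G) = 1 - 2 = -1)
A = 9 (A = 6 + 3 = 9)
h = -5 (h = -6 + (-1)² = -6 + 1 = -5)
A*(h + 6) = 9*(-5 + 6) = 9*1 = 9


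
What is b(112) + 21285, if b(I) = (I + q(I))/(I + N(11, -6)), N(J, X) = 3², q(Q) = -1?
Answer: 2575596/121 ≈ 21286.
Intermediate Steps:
N(J, X) = 9
b(I) = (-1 + I)/(9 + I) (b(I) = (I - 1)/(I + 9) = (-1 + I)/(9 + I))
b(112) + 21285 = (-1 + 112)/(9 + 112) + 21285 = 111/121 + 21285 = 2575596/121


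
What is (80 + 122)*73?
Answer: 14746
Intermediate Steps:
(80 + 122)*73 = 202*73 = 14746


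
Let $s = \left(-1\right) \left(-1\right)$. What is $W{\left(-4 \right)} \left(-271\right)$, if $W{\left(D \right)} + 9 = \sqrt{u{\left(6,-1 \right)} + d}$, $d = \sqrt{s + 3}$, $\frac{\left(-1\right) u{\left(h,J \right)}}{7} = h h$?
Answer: $2439 - 1355 i \sqrt{10} \approx 2439.0 - 4284.9 i$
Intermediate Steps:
$s = 1$
$u{\left(h,J \right)} = - 7 h^{2}$ ($u{\left(h,J \right)} = - 7 h h = - 7 h^{2}$)
$d = 2$ ($d = \sqrt{1 + 3} = \sqrt{4} = 2$)
$W{\left(D \right)} = -9 + 5 i \sqrt{10}$ ($W{\left(D \right)} = -9 + \sqrt{- 7 \cdot 6^{2} + 2} = -9 + \sqrt{\left(-7\right) 36 + 2} = -9 + \sqrt{-252 + 2} = -9 + \sqrt{-250} = -9 + 5 i \sqrt{10}$)
$W{\left(-4 \right)} \left(-271\right) = \left(-9 + 5 i \sqrt{10}\right) \left(-271\right) = 2439 - 1355 i \sqrt{10}$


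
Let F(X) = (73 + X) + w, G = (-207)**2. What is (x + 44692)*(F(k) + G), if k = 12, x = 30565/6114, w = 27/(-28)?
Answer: 328513658187625/171192 ≈ 1.9190e+9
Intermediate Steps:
w = -27/28 (w = 27*(-1/28) = -27/28 ≈ -0.96429)
x = 30565/6114 (x = 30565*(1/6114) = 30565/6114 ≈ 4.9992)
G = 42849
F(X) = 2017/28 + X (F(X) = (73 + X) - 27/28 = 2017/28 + X)
(x + 44692)*(F(k) + G) = (30565/6114 + 44692)*((2017/28 + 12) + 42849) = 273277453*(2353/28 + 42849)/6114 = (273277453/6114)*(1202125/28) = 328513658187625/171192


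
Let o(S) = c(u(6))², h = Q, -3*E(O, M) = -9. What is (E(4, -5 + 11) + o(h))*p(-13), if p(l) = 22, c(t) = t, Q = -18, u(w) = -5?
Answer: 616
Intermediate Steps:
E(O, M) = 3 (E(O, M) = -⅓*(-9) = 3)
h = -18
o(S) = 25 (o(S) = (-5)² = 25)
(E(4, -5 + 11) + o(h))*p(-13) = (3 + 25)*22 = 28*22 = 616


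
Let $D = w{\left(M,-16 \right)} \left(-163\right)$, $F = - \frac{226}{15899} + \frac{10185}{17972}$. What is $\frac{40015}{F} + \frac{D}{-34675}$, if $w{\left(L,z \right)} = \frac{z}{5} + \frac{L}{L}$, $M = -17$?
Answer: $\frac{1982327713458047601}{27370649355125} \approx 72425.0$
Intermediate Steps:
$F = \frac{157869643}{285736828}$ ($F = \left(-226\right) \frac{1}{15899} + 10185 \cdot \frac{1}{17972} = - \frac{226}{15899} + \frac{10185}{17972} = \frac{157869643}{285736828} \approx 0.5525$)
$w{\left(L,z \right)} = 1 + \frac{z}{5}$ ($w{\left(L,z \right)} = z \frac{1}{5} + 1 = \frac{z}{5} + 1 = 1 + \frac{z}{5}$)
$D = \frac{1793}{5}$ ($D = \left(1 + \frac{1}{5} \left(-16\right)\right) \left(-163\right) = \left(1 - \frac{16}{5}\right) \left(-163\right) = \left(- \frac{11}{5}\right) \left(-163\right) = \frac{1793}{5} \approx 358.6$)
$\frac{40015}{F} + \frac{D}{-34675} = \frac{40015}{\frac{157869643}{285736828}} + \frac{1793}{5 \left(-34675\right)} = 40015 \cdot \frac{285736828}{157869643} + \frac{1793}{5} \left(- \frac{1}{34675}\right) = \frac{11433759172420}{157869643} - \frac{1793}{173375} = \frac{1982327713458047601}{27370649355125}$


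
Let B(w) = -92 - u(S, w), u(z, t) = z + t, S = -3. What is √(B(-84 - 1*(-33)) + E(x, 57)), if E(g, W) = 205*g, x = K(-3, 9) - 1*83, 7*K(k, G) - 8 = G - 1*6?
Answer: 2*I*√204953/7 ≈ 129.35*I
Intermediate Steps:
K(k, G) = 2/7 + G/7 (K(k, G) = 8/7 + (G - 1*6)/7 = 8/7 + (G - 6)/7 = 8/7 + (-6 + G)/7 = 8/7 + (-6/7 + G/7) = 2/7 + G/7)
u(z, t) = t + z
x = -570/7 (x = (2/7 + (⅐)*9) - 1*83 = (2/7 + 9/7) - 83 = 11/7 - 83 = -570/7 ≈ -81.429)
B(w) = -89 - w (B(w) = -92 - (w - 3) = -92 - (-3 + w) = -92 + (3 - w) = -89 - w)
√(B(-84 - 1*(-33)) + E(x, 57)) = √((-89 - (-84 - 1*(-33))) + 205*(-570/7)) = √((-89 - (-84 + 33)) - 116850/7) = √((-89 - 1*(-51)) - 116850/7) = √((-89 + 51) - 116850/7) = √(-38 - 116850/7) = √(-117116/7) = 2*I*√204953/7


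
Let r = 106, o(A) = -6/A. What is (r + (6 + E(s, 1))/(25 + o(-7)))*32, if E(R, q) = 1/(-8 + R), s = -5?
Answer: 7998624/2353 ≈ 3399.3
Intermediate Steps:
(r + (6 + E(s, 1))/(25 + o(-7)))*32 = (106 + (6 + 1/(-8 - 5))/(25 - 6/(-7)))*32 = (106 + (6 + 1/(-13))/(25 - 6*(-⅐)))*32 = (106 + (6 - 1/13)/(25 + 6/7))*32 = (106 + 77/(13*(181/7)))*32 = (106 + (77/13)*(7/181))*32 = (106 + 539/2353)*32 = (249957/2353)*32 = 7998624/2353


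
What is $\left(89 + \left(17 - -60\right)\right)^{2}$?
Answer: $27556$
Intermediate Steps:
$\left(89 + \left(17 - -60\right)\right)^{2} = \left(89 + \left(17 + 60\right)\right)^{2} = \left(89 + 77\right)^{2} = 166^{2} = 27556$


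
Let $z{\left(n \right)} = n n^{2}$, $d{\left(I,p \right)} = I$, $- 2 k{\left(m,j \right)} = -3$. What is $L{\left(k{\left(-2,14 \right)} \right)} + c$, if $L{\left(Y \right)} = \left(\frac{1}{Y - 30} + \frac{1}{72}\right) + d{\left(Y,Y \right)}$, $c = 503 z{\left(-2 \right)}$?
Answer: $- \frac{5502809}{1368} \approx -4022.5$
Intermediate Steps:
$k{\left(m,j \right)} = \frac{3}{2}$ ($k{\left(m,j \right)} = \left(- \frac{1}{2}\right) \left(-3\right) = \frac{3}{2}$)
$z{\left(n \right)} = n^{3}$
$c = -4024$ ($c = 503 \left(-2\right)^{3} = 503 \left(-8\right) = -4024$)
$L{\left(Y \right)} = \frac{1}{72} + Y + \frac{1}{-30 + Y}$ ($L{\left(Y \right)} = \left(\frac{1}{Y - 30} + \frac{1}{72}\right) + Y = \left(\frac{1}{-30 + Y} + \frac{1}{72}\right) + Y = \left(\frac{1}{72} + \frac{1}{-30 + Y}\right) + Y = \frac{1}{72} + Y + \frac{1}{-30 + Y}$)
$L{\left(k{\left(-2,14 \right)} \right)} + c = \frac{42 - \frac{6477}{2} + 72 \left(\frac{3}{2}\right)^{2}}{72 \left(-30 + \frac{3}{2}\right)} - 4024 = \frac{42 - \frac{6477}{2} + 72 \cdot \frac{9}{4}}{72 \left(- \frac{57}{2}\right)} - 4024 = \frac{1}{72} \left(- \frac{2}{57}\right) \left(42 - \frac{6477}{2} + 162\right) - 4024 = \frac{1}{72} \left(- \frac{2}{57}\right) \left(- \frac{6069}{2}\right) - 4024 = \frac{2023}{1368} - 4024 = - \frac{5502809}{1368}$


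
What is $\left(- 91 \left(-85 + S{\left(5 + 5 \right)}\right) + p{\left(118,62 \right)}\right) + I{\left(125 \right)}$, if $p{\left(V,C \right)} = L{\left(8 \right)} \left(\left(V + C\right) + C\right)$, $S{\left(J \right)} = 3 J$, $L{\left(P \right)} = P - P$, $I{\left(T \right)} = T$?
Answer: $5130$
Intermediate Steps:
$L{\left(P \right)} = 0$
$p{\left(V,C \right)} = 0$ ($p{\left(V,C \right)} = 0 \left(\left(V + C\right) + C\right) = 0 \left(\left(C + V\right) + C\right) = 0 \left(V + 2 C\right) = 0$)
$\left(- 91 \left(-85 + S{\left(5 + 5 \right)}\right) + p{\left(118,62 \right)}\right) + I{\left(125 \right)} = \left(- 91 \left(-85 + 3 \left(5 + 5\right)\right) + 0\right) + 125 = \left(- 91 \left(-85 + 3 \cdot 10\right) + 0\right) + 125 = \left(- 91 \left(-85 + 30\right) + 0\right) + 125 = \left(\left(-91\right) \left(-55\right) + 0\right) + 125 = \left(5005 + 0\right) + 125 = 5005 + 125 = 5130$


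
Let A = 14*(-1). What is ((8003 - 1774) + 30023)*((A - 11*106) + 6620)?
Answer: 197210880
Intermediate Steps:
A = -14
((8003 - 1774) + 30023)*((A - 11*106) + 6620) = ((8003 - 1774) + 30023)*((-14 - 11*106) + 6620) = (6229 + 30023)*((-14 - 1166) + 6620) = 36252*(-1180 + 6620) = 36252*5440 = 197210880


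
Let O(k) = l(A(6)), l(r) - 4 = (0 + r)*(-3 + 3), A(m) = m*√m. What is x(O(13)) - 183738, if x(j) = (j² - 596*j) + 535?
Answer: -185571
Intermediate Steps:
A(m) = m^(3/2)
l(r) = 4 (l(r) = 4 + (0 + r)*(-3 + 3) = 4 + r*0 = 4 + 0 = 4)
O(k) = 4
x(j) = 535 + j² - 596*j
x(O(13)) - 183738 = (535 + 4² - 596*4) - 183738 = (535 + 16 - 2384) - 183738 = -1833 - 183738 = -185571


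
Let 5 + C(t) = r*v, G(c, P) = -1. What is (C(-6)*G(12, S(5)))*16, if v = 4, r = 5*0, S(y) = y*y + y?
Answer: 80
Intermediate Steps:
S(y) = y + y**2 (S(y) = y**2 + y = y + y**2)
r = 0
C(t) = -5 (C(t) = -5 + 0*4 = -5 + 0 = -5)
(C(-6)*G(12, S(5)))*16 = -5*(-1)*16 = 5*16 = 80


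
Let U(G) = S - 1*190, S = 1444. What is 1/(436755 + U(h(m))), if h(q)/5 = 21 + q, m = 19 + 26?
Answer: 1/438009 ≈ 2.2831e-6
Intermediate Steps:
m = 45
h(q) = 105 + 5*q (h(q) = 5*(21 + q) = 105 + 5*q)
U(G) = 1254 (U(G) = 1444 - 1*190 = 1444 - 190 = 1254)
1/(436755 + U(h(m))) = 1/(436755 + 1254) = 1/438009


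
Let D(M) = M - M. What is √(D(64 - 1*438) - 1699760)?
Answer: 4*I*√106235 ≈ 1303.7*I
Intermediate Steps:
D(M) = 0
√(D(64 - 1*438) - 1699760) = √(0 - 1699760) = √(-1699760) = 4*I*√106235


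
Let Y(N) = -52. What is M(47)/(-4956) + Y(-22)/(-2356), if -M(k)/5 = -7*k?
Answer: -129211/417012 ≈ -0.30985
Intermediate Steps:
M(k) = 35*k (M(k) = -(-35)*k = 35*k)
M(47)/(-4956) + Y(-22)/(-2356) = (35*47)/(-4956) - 52/(-2356) = 1645*(-1/4956) - 52*(-1/2356) = -235/708 + 13/589 = -129211/417012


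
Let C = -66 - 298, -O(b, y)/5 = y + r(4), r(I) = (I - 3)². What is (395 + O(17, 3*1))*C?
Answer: -136500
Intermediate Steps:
r(I) = (-3 + I)²
O(b, y) = -5 - 5*y (O(b, y) = -5*(y + (-3 + 4)²) = -5*(y + 1²) = -5*(y + 1) = -5*(1 + y) = -5 - 5*y)
C = -364
(395 + O(17, 3*1))*C = (395 + (-5 - 15))*(-364) = (395 - 20)*(-364) = 375*(-364) = -136500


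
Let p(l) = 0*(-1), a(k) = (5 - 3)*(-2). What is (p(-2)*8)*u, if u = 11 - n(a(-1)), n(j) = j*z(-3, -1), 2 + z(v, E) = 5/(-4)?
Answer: 0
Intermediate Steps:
a(k) = -4 (a(k) = 2*(-2) = -4)
z(v, E) = -13/4 (z(v, E) = -2 + 5/(-4) = -2 + 5*(-¼) = -2 - 5/4 = -13/4)
n(j) = -13*j/4 (n(j) = j*(-13/4) = -13*j/4)
p(l) = 0
u = -2 (u = 11 - (-13)*(-4)/4 = 11 - 1*13 = 11 - 13 = -2)
(p(-2)*8)*u = (0*8)*(-2) = 0*(-2) = 0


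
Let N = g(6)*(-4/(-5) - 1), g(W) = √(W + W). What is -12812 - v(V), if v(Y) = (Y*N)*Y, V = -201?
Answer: -12812 + 80802*√3/5 ≈ 15179.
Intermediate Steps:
g(W) = √2*√W (g(W) = √(2*W) = √2*√W)
N = -2*√3/5 (N = (√2*√6)*(-4/(-5) - 1) = (2*√3)*(-4*(-⅕) - 1) = (2*√3)*(⅘ - 1) = (2*√3)*(-⅕) = -2*√3/5 ≈ -0.69282)
v(Y) = -2*√3*Y²/5 (v(Y) = (Y*(-2*√3/5))*Y = (-2*Y*√3/5)*Y = -2*√3*Y²/5)
-12812 - v(V) = -12812 - (-2)*√3*(-201)²/5 = -12812 - (-2)*√3*40401/5 = -12812 - (-80802)*√3/5 = -12812 + 80802*√3/5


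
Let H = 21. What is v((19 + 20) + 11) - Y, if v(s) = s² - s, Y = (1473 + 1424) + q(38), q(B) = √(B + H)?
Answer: -447 - √59 ≈ -454.68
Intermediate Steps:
q(B) = √(21 + B) (q(B) = √(B + 21) = √(21 + B))
Y = 2897 + √59 (Y = (1473 + 1424) + √(21 + 38) = 2897 + √59 ≈ 2904.7)
v((19 + 20) + 11) - Y = ((19 + 20) + 11)*(-1 + ((19 + 20) + 11)) - (2897 + √59) = (39 + 11)*(-1 + (39 + 11)) + (-2897 - √59) = 50*(-1 + 50) + (-2897 - √59) = 50*49 + (-2897 - √59) = 2450 + (-2897 - √59) = -447 - √59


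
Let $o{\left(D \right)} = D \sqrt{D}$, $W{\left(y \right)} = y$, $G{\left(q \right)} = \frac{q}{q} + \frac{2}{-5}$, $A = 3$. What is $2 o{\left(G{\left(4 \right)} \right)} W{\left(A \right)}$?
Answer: $\frac{18 \sqrt{15}}{25} \approx 2.7885$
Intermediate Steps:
$G{\left(q \right)} = \frac{3}{5}$ ($G{\left(q \right)} = 1 + 2 \left(- \frac{1}{5}\right) = 1 - \frac{2}{5} = \frac{3}{5}$)
$o{\left(D \right)} = D^{\frac{3}{2}}$
$2 o{\left(G{\left(4 \right)} \right)} W{\left(A \right)} = 2 \left(\frac{3}{5}\right)^{\frac{3}{2}} \cdot 3 = 2 \frac{3 \sqrt{15}}{25} \cdot 3 = \frac{6 \sqrt{15}}{25} \cdot 3 = \frac{18 \sqrt{15}}{25}$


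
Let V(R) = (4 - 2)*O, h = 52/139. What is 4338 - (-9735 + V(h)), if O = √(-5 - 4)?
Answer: 14073 - 6*I ≈ 14073.0 - 6.0*I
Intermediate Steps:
O = 3*I (O = √(-9) = 3*I ≈ 3.0*I)
h = 52/139 (h = 52*(1/139) = 52/139 ≈ 0.37410)
V(R) = 6*I (V(R) = (4 - 2)*(3*I) = 2*(3*I) = 6*I)
4338 - (-9735 + V(h)) = 4338 - (-9735 + 6*I) = 4338 + (9735 - 6*I) = 14073 - 6*I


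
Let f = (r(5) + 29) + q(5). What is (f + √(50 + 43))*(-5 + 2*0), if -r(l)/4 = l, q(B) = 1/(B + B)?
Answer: -91/2 - 5*√93 ≈ -93.718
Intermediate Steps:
q(B) = 1/(2*B)
r(l) = -4*l
f = 91/10 (f = (-4*5 + 29) + (½)/5 = (-20 + 29) + (½)*(⅕) = 9 + ⅒ = 91/10 ≈ 9.1000)
(f + √(50 + 43))*(-5 + 2*0) = (91/10 + √(50 + 43))*(-5 + 2*0) = (91/10 + √93)*(-5 + 0) = (91/10 + √93)*(-5) = -91/2 - 5*√93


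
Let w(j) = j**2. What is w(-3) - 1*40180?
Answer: -40171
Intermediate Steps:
w(-3) - 1*40180 = (-3)**2 - 1*40180 = 9 - 40180 = -40171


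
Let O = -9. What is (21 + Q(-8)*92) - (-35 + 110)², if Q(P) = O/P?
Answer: -11001/2 ≈ -5500.5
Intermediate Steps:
Q(P) = -9/P
(21 + Q(-8)*92) - (-35 + 110)² = (21 - 9/(-8)*92) - (-35 + 110)² = (21 - 9*(-⅛)*92) - 1*75² = (21 + (9/8)*92) - 1*5625 = (21 + 207/2) - 5625 = 249/2 - 5625 = -11001/2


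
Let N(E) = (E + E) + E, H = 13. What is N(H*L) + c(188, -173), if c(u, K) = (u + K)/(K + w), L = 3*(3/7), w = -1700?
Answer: 657318/13111 ≈ 50.135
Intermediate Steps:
L = 9/7 (L = 3*(3*(⅐)) = 3*(3/7) = 9/7 ≈ 1.2857)
c(u, K) = (K + u)/(-1700 + K) (c(u, K) = (u + K)/(K - 1700) = (K + u)/(-1700 + K))
N(E) = 3*E (N(E) = 2*E + E = 3*E)
N(H*L) + c(188, -173) = 3*(13*(9/7)) + (-173 + 188)/(-1700 - 173) = 3*(117/7) + 15/(-1873) = 351/7 - 1/1873*15 = 351/7 - 15/1873 = 657318/13111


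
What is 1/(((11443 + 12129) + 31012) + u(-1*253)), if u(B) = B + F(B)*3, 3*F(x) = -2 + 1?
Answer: 1/54330 ≈ 1.8406e-5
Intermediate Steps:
F(x) = -1/3 (F(x) = (-2 + 1)/3 = (1/3)*(-1) = -1/3)
u(B) = -1 + B (u(B) = B - 1/3*3 = B - 1 = -1 + B)
1/(((11443 + 12129) + 31012) + u(-1*253)) = 1/(((11443 + 12129) + 31012) + (-1 - 1*253)) = 1/((23572 + 31012) + (-1 - 253)) = 1/(54584 - 254) = 1/54330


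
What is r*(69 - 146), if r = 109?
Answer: -8393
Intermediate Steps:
r*(69 - 146) = 109*(69 - 146) = 109*(-77) = -8393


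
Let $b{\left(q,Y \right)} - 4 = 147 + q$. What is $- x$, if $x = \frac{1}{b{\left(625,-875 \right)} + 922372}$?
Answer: $- \frac{1}{923148} \approx -1.0833 \cdot 10^{-6}$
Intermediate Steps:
$b{\left(q,Y \right)} = 151 + q$ ($b{\left(q,Y \right)} = 4 + \left(147 + q\right) = 151 + q$)
$x = \frac{1}{923148}$ ($x = \frac{1}{\left(151 + 625\right) + 922372} = \frac{1}{776 + 922372} = \frac{1}{923148} \approx 1.0833 \cdot 10^{-6}$)
$- x = \left(-1\right) \frac{1}{923148} = - \frac{1}{923148}$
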